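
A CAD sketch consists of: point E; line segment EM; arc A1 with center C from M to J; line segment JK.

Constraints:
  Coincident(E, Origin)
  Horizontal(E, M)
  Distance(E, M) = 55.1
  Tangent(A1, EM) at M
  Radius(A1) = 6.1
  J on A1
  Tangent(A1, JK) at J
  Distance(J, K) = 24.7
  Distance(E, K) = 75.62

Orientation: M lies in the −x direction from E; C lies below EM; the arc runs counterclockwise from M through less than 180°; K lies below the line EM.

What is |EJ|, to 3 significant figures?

60.7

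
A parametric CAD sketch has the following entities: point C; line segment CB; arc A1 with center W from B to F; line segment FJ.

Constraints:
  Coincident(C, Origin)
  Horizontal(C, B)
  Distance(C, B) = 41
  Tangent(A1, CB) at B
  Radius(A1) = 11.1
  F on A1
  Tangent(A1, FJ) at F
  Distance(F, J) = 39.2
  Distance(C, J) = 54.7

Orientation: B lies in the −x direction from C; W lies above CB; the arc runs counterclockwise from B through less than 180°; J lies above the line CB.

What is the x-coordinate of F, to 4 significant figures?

-29.99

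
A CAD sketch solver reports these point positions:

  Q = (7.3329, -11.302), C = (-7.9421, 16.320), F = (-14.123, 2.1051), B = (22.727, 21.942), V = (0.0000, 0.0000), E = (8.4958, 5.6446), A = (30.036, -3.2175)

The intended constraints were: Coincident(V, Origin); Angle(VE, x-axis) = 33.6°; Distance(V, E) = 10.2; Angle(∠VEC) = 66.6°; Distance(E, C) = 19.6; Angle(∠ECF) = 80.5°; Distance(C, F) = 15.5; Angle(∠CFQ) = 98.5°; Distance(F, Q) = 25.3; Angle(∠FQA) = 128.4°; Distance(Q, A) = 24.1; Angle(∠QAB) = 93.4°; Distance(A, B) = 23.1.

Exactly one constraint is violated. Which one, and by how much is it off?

Distance(A, B) = 23.1 — off by 3.10.

V = (0.00, 0.00) ✓; VE at 33.60° ✓; |VE| = 10.20 ✓; ∠VEC = 66.60° ✓; |EC| = 19.60 ✓; ∠ECF = 80.50° ✓; |CF| = 15.50 ✓; ∠CFQ = 98.50° ✓; |FQ| = 25.30 ✓; ∠FQA = 128.4° ✓; |QA| = 24.10 ✓; ∠QAB = 93.40° ✓; |AB| = 26.20 ✗.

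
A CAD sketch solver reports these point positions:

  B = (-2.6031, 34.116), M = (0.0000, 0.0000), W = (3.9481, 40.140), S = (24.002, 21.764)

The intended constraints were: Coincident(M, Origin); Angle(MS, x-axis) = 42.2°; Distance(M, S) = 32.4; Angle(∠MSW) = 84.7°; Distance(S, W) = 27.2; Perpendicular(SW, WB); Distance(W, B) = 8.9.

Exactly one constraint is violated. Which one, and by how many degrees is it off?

Perpendicular(SW, WB) — off by 4.90°.

M = (0.00, 0.00) ✓; MS at 42.20° ✓; |MS| = 32.40 ✓; ∠MSW = 84.70° ✓; |SW| = 27.20 ✓; ∠(SW, WB) = 85.10° ✗; |WB| = 8.900 ✓.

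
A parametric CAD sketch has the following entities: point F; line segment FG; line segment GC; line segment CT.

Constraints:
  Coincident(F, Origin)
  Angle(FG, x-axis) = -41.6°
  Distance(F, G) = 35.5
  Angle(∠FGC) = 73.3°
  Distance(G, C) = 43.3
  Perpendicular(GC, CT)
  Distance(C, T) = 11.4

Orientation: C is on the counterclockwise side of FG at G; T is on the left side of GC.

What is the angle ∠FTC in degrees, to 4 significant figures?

124.3°

F is at the origin; FG runs at -41.6° with length 35.5, so G = 35.5·(cos -41.6°, sin -41.6°) = (26.55, -23.57). ∠FGC = 73.3°, so GC runs at -41.6° + (180° − 73.3°) = 65.10° from the x-axis; with |GC| = 43.3, C = G + 43.3·(cos 65.10°, sin 65.10°) = (44.78, 15.71). GC ⟂ CT; with |CT| = 11.4 on the left of GC, T = C + 11.4·(-0.9070, 0.4210) = (34.44, 20.51). Then cos ∠FTC = TF·TC / (|TF||TC|), giving 124.3°.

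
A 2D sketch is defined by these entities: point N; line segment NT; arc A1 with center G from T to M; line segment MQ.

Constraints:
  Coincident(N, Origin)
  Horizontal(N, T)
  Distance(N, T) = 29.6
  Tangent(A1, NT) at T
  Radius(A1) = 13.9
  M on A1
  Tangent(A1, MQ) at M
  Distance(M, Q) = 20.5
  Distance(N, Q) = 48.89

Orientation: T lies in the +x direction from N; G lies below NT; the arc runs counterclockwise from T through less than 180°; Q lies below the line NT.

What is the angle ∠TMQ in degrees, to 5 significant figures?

117.56°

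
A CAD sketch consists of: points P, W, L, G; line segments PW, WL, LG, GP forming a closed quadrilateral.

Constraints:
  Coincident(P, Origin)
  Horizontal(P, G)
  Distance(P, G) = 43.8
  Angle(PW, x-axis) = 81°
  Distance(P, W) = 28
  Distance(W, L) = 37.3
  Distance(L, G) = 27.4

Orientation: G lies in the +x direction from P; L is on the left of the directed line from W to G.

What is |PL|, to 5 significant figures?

49.833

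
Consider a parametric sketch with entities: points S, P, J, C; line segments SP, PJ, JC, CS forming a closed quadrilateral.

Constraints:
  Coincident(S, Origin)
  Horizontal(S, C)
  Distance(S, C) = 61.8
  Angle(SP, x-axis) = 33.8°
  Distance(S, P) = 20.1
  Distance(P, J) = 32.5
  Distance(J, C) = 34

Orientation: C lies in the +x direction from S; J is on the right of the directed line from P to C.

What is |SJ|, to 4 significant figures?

36.77

Checks: |PJ| = 32.50 ✓; |JC| = 34.00 ✓.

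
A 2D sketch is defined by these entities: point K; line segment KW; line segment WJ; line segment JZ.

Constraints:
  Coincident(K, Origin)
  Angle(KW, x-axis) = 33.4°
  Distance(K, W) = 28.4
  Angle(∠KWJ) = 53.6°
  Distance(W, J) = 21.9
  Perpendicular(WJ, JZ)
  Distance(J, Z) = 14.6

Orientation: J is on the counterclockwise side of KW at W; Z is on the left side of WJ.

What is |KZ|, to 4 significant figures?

9.679

K is at the origin; KW runs at 33.4° with length 28.4, so W = 28.4·(cos 33.4°, sin 33.4°) = (23.71, 15.63). ∠KWJ = 53.6°, so WJ runs at 33.4° + (180° − 53.6°) = 159.8° from the x-axis; with |WJ| = 21.9, J = W + 21.9·(cos 159.8°, sin 159.8°) = (3.157, 23.20). WJ ⟂ JZ; with |JZ| = 14.6 on the left of WJ, Z = J + 14.6·(-0.3453, -0.9385) = (-1.885, 9.494). Then |KZ| = |Z − K| = 9.679.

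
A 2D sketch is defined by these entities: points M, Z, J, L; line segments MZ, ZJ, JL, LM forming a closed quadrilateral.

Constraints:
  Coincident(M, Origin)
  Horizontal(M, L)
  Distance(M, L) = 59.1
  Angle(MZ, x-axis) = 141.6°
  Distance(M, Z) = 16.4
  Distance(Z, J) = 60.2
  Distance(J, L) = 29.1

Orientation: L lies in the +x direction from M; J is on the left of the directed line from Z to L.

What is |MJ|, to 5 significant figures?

52.078

Checks: |ZJ| = 60.20 ✓; |JL| = 29.10 ✓.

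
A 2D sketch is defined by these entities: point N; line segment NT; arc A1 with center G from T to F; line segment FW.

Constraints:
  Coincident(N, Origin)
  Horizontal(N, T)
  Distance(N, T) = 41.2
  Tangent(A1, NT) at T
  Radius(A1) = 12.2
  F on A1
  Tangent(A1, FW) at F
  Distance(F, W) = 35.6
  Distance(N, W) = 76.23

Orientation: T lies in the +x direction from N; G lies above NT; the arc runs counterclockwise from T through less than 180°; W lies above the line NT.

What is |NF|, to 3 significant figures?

53.6

N is at the origin; N and T share the same y with |NT| = 41.2 and T on the +x side, so T = (41.2, 0.00). The tangent condition forces GT to be normal to NT, so G = T + (0, 12.2) = (41.2, 12.2). Since GF ⟂ FW (tangency), |GW| = √(12.2² + 35.6²) = 37.6 regardless of where F sits on A1. So W lies on both circle(N, 76.23) and circle(G, 37.6); the above-NT intersection is W = (63.1, 42.8). F is the foot of the tangent from W: F = (52.9, 8.72).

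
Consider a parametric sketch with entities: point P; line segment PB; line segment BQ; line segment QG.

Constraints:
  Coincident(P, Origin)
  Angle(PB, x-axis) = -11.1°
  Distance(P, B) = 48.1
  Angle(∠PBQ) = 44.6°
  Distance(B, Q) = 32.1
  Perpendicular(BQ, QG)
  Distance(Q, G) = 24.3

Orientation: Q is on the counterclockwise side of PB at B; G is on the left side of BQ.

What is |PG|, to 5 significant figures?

9.7141

P is at the origin; PB runs at -11.1° with length 48.1, so B = 48.1·(cos -11.1°, sin -11.1°) = (47.200, -9.2603). ∠PBQ = 44.6°, so BQ runs at -11.1° + (180° − 44.6°) = 124.30° from the x-axis; with |BQ| = 32.1, Q = B + 32.1·(cos 124.30°, sin 124.30°) = (29.111, 17.257). The perpendicularity gives QG at right angles to BQ; with |QG| = 24.3 on the left of BQ, G = Q + 24.3·(-0.82610, -0.56353) = (9.0368, 3.5638). Then |PG| = |G − P| = 9.7141.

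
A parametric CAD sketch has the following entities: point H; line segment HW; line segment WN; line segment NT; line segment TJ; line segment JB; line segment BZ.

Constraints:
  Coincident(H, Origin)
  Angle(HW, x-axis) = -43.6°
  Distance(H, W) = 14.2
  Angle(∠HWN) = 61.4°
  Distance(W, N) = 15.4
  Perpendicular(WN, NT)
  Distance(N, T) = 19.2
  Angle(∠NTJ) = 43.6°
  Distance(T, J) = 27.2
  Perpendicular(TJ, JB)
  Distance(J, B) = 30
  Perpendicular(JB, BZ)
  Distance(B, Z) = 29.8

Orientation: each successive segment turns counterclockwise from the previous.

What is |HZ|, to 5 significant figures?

34.315

H is at the origin; HW runs at -43.6° with length 14.2, so W = (10.283, -9.7926). ∠HWN = 61.4° gives WN at 75.000° from the x-axis; with |WN| = 15.4, N = (14.269, 5.0827). WN ⟂ NT, so NT runs at 165.00°; with |NT| = 19.2, T = (-4.2767, 10.052). ∠NTJ = 43.6° gives TJ at -58.600° from the x-axis; with |TJ| = 27.2, J = (9.8947, -13.165). The perpendicularity gives JB at right angles to TJ, so JB runs at 31.400°; with |JB| = 30.0, B = (35.501, 2.4657). JB is perpendicular to BZ, so BZ runs at 121.40°; with |BZ| = 29.8, Z = (19.975, 27.902). Then |HZ| = |Z − H| = 34.315.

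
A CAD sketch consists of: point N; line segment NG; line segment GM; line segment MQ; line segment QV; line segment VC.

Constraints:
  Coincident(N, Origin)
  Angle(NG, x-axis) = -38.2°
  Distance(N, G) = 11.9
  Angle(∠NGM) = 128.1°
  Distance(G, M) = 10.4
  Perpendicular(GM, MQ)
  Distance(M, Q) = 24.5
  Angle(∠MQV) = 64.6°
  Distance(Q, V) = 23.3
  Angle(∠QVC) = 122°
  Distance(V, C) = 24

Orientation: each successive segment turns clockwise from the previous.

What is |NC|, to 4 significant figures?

19.66

∠MQV = 64.6° gives QV at 64.50° from the x-axis; with |QV| = 23.3, V = (-5.136, 3.314). ∠QVC = 122.0° gives VC at 6.500° from the x-axis; with |VC| = 24.0, C = (18.71, 6.031). Then |NC| = |C − N| = 19.66.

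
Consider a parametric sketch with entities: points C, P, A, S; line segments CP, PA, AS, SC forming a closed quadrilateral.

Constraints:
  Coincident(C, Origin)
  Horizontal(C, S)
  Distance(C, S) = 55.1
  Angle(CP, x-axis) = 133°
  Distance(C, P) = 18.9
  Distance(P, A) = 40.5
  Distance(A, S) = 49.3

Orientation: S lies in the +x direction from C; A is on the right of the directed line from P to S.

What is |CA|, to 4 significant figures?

22.01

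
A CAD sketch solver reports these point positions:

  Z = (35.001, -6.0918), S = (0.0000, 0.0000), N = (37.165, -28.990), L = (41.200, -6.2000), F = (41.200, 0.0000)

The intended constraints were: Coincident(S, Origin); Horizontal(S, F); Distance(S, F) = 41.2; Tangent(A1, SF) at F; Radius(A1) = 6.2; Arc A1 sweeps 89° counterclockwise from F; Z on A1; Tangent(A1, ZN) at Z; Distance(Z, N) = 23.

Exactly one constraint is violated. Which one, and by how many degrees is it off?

Tangent(A1, ZN) at Z — off by 6.40°.

S = (0.00, 0.00) ✓; S.y = 0.00, F.y = 0.00 ✓; |SF| = 41.20 ✓; ∠(LF, FS) = 90.00° ✓; |LF| = 6.200 ✓; bearing(L→Z) − bearing(L→F) = 89.00° ✓; |LZ| = 6.200 ✓; ∠(LZ, ZN) = 83.60° ✗; |ZN| = 23.00 ✓.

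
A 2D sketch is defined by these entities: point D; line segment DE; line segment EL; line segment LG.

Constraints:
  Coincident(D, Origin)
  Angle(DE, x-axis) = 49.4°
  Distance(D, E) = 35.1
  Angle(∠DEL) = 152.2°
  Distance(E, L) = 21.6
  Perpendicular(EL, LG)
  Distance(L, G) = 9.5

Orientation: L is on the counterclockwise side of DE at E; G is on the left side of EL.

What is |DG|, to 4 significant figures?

53.10

D is at the origin; DE runs at 49.4° with length 35.1, so E = 35.1·(cos 49.4°, sin 49.4°) = (22.84, 26.65). ∠DEL = 152.2°, so EL runs at 49.4° + (180° − 152.2°) = 77.20° from the x-axis; with |EL| = 21.6, L = E + 21.6·(cos 77.20°, sin 77.20°) = (27.63, 47.71). EL ⟂ LG; with |LG| = 9.5 on the left of EL, G = L + 9.5·(-0.9751, 0.2215) = (18.36, 49.82). Then |DG| = |G − D| = 53.10.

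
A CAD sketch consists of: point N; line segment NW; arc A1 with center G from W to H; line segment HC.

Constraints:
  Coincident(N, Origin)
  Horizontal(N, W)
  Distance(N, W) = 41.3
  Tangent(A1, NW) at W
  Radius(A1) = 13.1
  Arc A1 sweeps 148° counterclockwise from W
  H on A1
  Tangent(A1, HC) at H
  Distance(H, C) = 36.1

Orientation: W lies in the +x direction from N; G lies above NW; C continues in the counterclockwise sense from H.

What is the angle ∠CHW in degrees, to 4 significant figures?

106.0°

On A1, W sits at bearing -90° from G; a 148° counterclockwise sweep puts H at bearing 58°, so H = G + 13.1·(cos 58°, sin 58°) = (48.24, 24.21). Since A1 is tangent to HC there, GH ⟂ HC, so HC runs along (−sin 58°, cos 58°); with |HC| = 36.1, C = (17.63, 43.34). Then cos ∠CHW = HC·HW / (|HC||HW|), giving 106.0°.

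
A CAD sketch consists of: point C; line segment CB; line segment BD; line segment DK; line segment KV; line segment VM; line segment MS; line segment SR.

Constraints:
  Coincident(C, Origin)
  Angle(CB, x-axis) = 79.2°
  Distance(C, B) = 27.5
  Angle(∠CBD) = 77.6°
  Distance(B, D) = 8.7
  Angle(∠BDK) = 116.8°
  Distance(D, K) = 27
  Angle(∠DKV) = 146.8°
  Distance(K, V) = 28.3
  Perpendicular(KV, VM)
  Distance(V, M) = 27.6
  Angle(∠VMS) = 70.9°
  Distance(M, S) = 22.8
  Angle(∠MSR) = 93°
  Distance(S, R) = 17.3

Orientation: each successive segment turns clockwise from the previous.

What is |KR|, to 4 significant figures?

12.08

C is at the origin; CB runs at 79.2° with length 27.5, so B = (5.153, 27.01). ∠CBD = 77.6° gives BD at -23.20° from the x-axis; with |BD| = 8.7, D = (13.15, 23.59). ∠BDK = 116.8° gives DK at -86.40° from the x-axis; with |DK| = 27.0, K = (14.84, -3.361). ∠DKV = 146.8° gives KV at -119.6° from the x-axis; with |KV| = 28.3, V = (0.8663, -27.97). KV is perpendicular to VM, so VM runs at 150.4°; with |VM| = 27.6, M = (-23.13, -14.34). ∠VMS = 70.9° gives MS at 41.30° from the x-axis; with |MS| = 22.8, S = (-6.003, 0.7130). ∠MSR = 93.0° gives SR at -45.70° from the x-axis; with |SR| = 17.3, R = (6.080, -11.67). Then |KR| = |R − K| = 12.08.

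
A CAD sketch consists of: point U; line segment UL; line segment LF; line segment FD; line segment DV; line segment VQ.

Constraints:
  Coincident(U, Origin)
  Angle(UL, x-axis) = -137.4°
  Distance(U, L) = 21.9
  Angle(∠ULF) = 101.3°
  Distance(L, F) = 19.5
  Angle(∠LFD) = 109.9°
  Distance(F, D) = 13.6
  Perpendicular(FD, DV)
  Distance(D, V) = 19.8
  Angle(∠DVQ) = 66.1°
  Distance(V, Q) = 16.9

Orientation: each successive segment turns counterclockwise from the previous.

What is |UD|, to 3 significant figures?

29.7

∠ULF = 101.3° gives LF at -58.7° from the x-axis; with |LF| = 19.5, F = (-5.99, -31.5). ∠LFD = 109.9° gives FD at 11.4° from the x-axis; with |FD| = 13.6, D = (7.34, -28.8). Then |UD| = |D − U| = 29.7.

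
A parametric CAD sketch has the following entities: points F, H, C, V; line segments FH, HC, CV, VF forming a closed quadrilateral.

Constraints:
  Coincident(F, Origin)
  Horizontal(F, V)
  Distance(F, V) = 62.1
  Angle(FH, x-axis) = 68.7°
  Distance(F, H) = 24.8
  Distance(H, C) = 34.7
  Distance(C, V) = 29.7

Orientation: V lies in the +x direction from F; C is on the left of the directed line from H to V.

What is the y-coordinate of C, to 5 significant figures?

23.320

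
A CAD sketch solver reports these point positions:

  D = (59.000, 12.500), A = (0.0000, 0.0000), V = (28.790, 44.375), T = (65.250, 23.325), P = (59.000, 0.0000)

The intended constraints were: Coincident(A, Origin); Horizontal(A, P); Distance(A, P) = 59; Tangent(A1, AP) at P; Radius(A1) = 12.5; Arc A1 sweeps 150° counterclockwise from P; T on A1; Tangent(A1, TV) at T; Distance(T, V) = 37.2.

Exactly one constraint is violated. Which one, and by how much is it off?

Distance(T, V) = 37.2 — off by 4.90.

A = (0.00, 0.00) ✓; A.y = 0.00, P.y = 0.00 ✓; |AP| = 59.00 ✓; ∠(DP, PA) = 90.00° ✓; |DP| = 12.50 ✓; bearing(D→T) − bearing(D→P) = 150.0° ✓; |DT| = 12.50 ✓; ∠(DT, TV) = 90.00° ✓; |TV| = 42.10 ✗.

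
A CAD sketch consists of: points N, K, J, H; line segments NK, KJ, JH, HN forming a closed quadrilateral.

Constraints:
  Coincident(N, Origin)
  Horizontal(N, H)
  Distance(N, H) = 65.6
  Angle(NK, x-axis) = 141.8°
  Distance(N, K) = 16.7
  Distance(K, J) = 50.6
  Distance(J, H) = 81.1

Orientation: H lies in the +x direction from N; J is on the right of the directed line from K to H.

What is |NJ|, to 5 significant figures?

39.974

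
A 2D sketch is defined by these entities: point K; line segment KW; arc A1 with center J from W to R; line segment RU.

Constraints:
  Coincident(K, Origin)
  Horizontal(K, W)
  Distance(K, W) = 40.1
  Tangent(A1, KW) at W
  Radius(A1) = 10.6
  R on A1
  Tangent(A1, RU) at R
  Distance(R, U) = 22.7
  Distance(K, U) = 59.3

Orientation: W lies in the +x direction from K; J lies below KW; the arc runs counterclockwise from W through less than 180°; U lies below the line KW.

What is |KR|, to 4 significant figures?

37.19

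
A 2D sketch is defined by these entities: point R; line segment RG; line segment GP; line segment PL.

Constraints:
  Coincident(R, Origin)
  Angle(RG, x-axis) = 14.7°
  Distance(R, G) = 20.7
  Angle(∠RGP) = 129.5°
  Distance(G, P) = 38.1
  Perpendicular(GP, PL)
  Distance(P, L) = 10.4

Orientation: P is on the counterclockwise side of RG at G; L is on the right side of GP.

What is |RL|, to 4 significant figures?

57.65

R is at the origin; RG runs at 14.7° with length 20.7, so G = 20.7·(cos 14.7°, sin 14.7°) = (20.02, 5.253). ∠RGP = 129.5°, so GP runs at 14.7° + (180° − 129.5°) = 65.20° from the x-axis; with |GP| = 38.1, P = G + 38.1·(cos 65.20°, sin 65.20°) = (36.00, 39.84). GP ⟂ PL; with |PL| = 10.4 on the right of GP, L = P + 10.4·(0.9078, -0.4195) = (45.44, 35.48). Then |RL| = |L − R| = 57.65.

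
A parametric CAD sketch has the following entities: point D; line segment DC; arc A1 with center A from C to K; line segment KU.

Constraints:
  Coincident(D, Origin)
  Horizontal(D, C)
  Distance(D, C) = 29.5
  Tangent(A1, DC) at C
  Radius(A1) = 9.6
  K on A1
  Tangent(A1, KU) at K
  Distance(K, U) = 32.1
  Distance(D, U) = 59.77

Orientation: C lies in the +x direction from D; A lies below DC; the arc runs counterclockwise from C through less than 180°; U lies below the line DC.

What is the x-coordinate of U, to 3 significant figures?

45.1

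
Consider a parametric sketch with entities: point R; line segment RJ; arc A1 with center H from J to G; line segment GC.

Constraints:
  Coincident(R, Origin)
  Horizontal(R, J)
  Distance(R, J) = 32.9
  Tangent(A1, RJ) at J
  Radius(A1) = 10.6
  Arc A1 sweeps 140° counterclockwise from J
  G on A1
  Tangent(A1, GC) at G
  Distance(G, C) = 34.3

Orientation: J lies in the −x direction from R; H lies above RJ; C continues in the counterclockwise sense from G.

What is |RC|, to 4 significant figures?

66.36

R is at the origin; R and J share the same y with |RJ| = 32.9 and J on the −x side, so J = (-32.90, 0.000). Since A1 is tangent to RJ there, HJ ⟂ RJ, so H = J + (0, 10.6) = (-32.90, 10.60). On A1, J sits at bearing -90° from H; a 140° counterclockwise sweep puts G at bearing 50°, so G = H + 10.6·(cos 50°, sin 50°) = (-26.09, 18.72). A1 meets GC tangentially, so HG is at right angles to GC, so GC runs along (−sin 50°, cos 50°); with |GC| = 34.3, C = (-52.36, 40.77). Then |RC| = |C − R| = 66.36.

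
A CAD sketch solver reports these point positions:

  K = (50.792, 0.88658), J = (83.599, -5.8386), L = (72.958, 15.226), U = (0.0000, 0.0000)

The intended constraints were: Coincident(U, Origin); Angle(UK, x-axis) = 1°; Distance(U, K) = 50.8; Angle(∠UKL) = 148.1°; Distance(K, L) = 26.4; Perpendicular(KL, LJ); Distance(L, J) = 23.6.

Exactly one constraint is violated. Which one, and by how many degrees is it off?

Perpendicular(KL, LJ) — off by 6.10°.

U = (0.00, 0.00) ✓; UK at 1.000° ✓; |UK| = 50.80 ✓; ∠UKL = 148.1° ✓; |KL| = 26.40 ✓; ∠(KL, LJ) = 96.10° ✗; |LJ| = 23.60 ✓.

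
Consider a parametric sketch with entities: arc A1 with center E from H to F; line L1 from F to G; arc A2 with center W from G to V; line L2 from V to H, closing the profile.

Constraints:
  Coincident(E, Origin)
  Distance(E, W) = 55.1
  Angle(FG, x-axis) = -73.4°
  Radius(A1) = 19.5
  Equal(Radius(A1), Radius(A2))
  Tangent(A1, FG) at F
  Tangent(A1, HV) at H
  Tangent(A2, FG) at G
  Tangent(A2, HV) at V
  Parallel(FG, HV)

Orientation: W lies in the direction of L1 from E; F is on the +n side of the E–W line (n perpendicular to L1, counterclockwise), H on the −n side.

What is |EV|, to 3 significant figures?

58.4

The slot axis is L1's direction at -73.4°, so u = (cos -73.4°, sin -73.4°) = (0.286, -0.958) and n = (−sin -73.4°, cos -73.4°) = (0.958, 0.286). E is at the origin and W lies 55.1 along u from E, so W = 55.1·u = (15.7, -52.8). Tangency of A1 to both parallel lines with radius 19.5 puts F and H at E ± 19.5·n: F = (18.7, 5.57), H = (-18.7, -5.57). Equal radii place G and V the same way about W: G = W + 19.5·n = (34.4, -47.2), V = W − 19.5·n = (-2.95, -58.4). Then |EV| = |V − E| = 58.4.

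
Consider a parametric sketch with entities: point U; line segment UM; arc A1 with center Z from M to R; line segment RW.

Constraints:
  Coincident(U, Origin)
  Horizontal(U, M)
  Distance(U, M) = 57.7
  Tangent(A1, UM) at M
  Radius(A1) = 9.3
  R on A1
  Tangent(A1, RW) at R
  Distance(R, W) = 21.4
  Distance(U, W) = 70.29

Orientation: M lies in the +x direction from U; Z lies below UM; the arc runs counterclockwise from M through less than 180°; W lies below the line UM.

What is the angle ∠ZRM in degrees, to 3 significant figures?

27.3°

Checks: |ZM| = 9.300 ✓; |ZR| = 9.300 ✓; ∠(ZR, RW) = 90.00° ✓; |RW| = 21.40 ✓; |UW| = 70.29 ✓.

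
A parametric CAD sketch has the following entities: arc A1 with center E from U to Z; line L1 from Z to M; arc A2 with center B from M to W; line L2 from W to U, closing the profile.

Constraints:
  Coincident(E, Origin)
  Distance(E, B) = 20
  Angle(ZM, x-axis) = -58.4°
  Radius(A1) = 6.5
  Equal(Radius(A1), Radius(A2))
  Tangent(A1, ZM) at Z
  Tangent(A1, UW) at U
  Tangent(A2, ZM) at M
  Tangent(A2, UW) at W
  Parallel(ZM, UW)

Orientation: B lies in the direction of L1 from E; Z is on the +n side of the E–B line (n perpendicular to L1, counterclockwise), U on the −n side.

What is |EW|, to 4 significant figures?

21.03

The slot axis is L1's direction at -58.4°, so u = (cos -58.4°, sin -58.4°) = (0.5240, -0.8517) and n = (−sin -58.4°, cos -58.4°) = (0.8517, 0.5240). E is at the origin and B lies 20.0 along u from E, so B = 20.0·u = (10.48, -17.03). Tangency of A1 to both parallel lines with radius 6.5 puts Z and U at E ± 6.5·n: Z = (5.536, 3.406), U = (-5.536, -3.406). Equal radii place M and W the same way about B: M = B + 6.5·n = (16.02, -13.63), W = B − 6.5·n = (4.943, -20.44). Then |EW| = |W − E| = 21.03.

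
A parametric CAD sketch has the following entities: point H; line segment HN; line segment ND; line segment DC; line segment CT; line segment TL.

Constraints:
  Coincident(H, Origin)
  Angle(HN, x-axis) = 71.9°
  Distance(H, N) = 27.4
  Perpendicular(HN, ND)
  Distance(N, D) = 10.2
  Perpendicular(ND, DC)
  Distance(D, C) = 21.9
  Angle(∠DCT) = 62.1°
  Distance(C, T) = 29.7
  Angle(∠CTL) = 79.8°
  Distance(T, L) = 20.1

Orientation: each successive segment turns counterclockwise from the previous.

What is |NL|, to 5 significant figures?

8.6233

H is at the origin; HN runs at 71.9° with length 27.4, so N = (8.5125, 26.044). HN ⟂ ND, so ND runs at 161.90°; with |ND| = 10.2, D = (-1.1827, 29.213). The perpendicularity gives DC at right angles to ND, so DC runs at -108.10°; with |DC| = 21.9, C = (-7.9865, 8.3967). ∠DCT = 62.1° gives CT at 9.8000° from the x-axis; with |CT| = 29.7, T = (21.280, 13.452). ∠CTL = 79.8° gives TL at 110.00° from the x-axis; with |TL| = 20.1, L = (14.405, 32.340). Then |NL| = |L − N| = 8.6233.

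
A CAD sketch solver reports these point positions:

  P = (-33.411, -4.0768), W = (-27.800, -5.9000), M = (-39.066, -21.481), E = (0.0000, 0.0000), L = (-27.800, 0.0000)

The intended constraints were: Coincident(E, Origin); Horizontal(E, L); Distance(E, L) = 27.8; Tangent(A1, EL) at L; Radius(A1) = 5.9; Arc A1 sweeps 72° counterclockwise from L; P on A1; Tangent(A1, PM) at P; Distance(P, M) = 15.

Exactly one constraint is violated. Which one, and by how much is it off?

Distance(P, M) = 15 — off by 3.30.

E = (0.00, 0.00) ✓; E.y = 0.00, L.y = 0.00 ✓; |EL| = 27.80 ✓; ∠(WL, LE) = 90.00° ✓; |WL| = 5.900 ✓; bearing(W→P) − bearing(W→L) = 72.00° ✓; |WP| = 5.900 ✓; ∠(WP, PM) = 90.00° ✓; |PM| = 18.30 ✗.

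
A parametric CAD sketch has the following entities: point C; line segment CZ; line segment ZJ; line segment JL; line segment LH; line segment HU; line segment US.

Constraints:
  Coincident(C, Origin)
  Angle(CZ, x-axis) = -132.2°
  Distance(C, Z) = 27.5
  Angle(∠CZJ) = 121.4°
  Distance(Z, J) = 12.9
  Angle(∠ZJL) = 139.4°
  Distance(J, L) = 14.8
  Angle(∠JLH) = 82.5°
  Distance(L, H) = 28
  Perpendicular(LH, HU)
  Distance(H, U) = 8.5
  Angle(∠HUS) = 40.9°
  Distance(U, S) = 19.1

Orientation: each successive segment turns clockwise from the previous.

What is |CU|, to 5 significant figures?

12.038

∠JLH = 82.5° gives LH at 31.100° from the x-axis; with |LH| = 28.0, H = (-16.402, 8.0745). LH is perpendicular to HU, so HU runs at -58.900°; with |HU| = 8.5, U = (-12.011, 0.79626). Then |CU| = |U − C| = 12.038.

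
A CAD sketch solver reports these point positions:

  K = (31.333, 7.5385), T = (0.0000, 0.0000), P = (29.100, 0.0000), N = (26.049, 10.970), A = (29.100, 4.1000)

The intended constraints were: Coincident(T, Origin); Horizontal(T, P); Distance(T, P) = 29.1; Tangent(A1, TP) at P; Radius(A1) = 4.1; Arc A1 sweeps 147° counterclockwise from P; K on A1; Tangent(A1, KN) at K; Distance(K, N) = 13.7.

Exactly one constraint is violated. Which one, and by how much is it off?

Distance(K, N) = 13.7 — off by 7.40.

T = (0.00, 0.00) ✓; T.y = 0.00, P.y = 0.00 ✓; |TP| = 29.10 ✓; ∠(AP, PT) = 90.00° ✓; |AP| = 4.100 ✓; bearing(A→K) − bearing(A→P) = 147.0° ✓; |AK| = 4.100 ✓; ∠(AK, KN) = 90.00° ✓; |KN| = 6.300 ✗.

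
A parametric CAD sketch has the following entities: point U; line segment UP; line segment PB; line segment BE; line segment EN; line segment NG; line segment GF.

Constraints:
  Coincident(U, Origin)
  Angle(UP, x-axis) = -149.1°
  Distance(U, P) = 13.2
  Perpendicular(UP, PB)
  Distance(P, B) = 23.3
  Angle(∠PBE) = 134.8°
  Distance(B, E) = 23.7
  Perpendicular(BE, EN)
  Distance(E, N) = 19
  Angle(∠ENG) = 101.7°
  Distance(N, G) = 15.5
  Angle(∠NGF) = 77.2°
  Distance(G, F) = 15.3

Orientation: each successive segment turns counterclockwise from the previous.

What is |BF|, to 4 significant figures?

11.16

U is at the origin; UP runs at -149.1° with length 13.2, so P = (-11.33, -6.779). The perpendicularity gives PB at right angles to UP, so PB runs at -59.10°; with |PB| = 23.3, B = (0.6391, -26.77). ∠PBE = 134.8° gives BE at -13.90° from the x-axis; with |BE| = 23.7, E = (23.65, -32.47). BE ⟂ EN, so EN runs at 76.10°; with |EN| = 19.0, N = (28.21, -14.02). ∠ENG = 101.7° gives NG at 154.4° from the x-axis; with |NG| = 15.5, G = (14.23, -7.324). ∠NGF = 77.2° gives GF at -102.8° from the x-axis; with |GF| = 15.3, F = (10.84, -22.24). Then |BF| = |F − B| = 11.16.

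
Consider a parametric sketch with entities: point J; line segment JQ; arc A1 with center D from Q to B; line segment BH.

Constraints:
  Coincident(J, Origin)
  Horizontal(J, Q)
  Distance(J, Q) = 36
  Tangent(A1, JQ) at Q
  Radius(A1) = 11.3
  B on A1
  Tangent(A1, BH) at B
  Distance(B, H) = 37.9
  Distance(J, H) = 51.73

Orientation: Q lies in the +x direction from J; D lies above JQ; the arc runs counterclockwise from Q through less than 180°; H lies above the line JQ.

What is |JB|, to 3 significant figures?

48.4

Checks: J.y = 0.00, Q.y = 0.00 ✓; |DB| = 11.30 ✓; ∠(DB, BH) = 90.00° ✓; |BH| = 37.90 ✓; |JH| = 51.73 ✓.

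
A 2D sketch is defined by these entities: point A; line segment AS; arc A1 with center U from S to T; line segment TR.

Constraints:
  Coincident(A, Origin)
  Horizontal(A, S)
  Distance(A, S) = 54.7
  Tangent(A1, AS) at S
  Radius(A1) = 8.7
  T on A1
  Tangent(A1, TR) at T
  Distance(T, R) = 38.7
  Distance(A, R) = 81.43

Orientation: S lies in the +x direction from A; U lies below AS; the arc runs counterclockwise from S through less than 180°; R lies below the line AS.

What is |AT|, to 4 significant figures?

49.00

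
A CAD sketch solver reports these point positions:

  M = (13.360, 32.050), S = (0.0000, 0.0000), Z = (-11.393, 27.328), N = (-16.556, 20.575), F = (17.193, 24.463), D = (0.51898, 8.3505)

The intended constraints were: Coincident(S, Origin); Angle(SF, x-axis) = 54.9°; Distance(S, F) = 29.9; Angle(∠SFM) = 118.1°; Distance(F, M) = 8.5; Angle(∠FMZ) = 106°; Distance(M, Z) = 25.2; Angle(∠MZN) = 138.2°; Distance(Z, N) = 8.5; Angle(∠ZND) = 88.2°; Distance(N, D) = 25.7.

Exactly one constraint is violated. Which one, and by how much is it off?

Distance(N, D) = 25.7 — off by 4.70.

S = (0.00, 0.00) ✓; SF at 54.90° ✓; |SF| = 29.90 ✓; ∠SFM = 118.1° ✓; |FM| = 8.500 ✓; ∠FMZ = 106.0° ✓; |MZ| = 25.20 ✓; ∠MZN = 138.2° ✓; |ZN| = 8.501 ✓; ∠ZND = 88.20° ✓; |ND| = 21.00 ✗.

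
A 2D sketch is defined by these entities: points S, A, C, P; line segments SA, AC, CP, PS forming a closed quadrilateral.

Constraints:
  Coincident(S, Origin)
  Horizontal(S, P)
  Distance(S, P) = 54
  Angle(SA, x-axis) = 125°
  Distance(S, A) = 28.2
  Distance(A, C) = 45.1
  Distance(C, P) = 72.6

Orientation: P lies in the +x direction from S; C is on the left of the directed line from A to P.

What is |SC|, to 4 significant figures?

59.88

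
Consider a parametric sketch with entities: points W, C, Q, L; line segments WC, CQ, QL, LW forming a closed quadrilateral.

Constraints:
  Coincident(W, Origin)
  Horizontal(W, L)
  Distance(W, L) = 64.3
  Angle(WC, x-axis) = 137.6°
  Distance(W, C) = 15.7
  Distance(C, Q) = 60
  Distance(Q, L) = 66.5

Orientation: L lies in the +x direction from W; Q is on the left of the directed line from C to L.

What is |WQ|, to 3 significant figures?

62.3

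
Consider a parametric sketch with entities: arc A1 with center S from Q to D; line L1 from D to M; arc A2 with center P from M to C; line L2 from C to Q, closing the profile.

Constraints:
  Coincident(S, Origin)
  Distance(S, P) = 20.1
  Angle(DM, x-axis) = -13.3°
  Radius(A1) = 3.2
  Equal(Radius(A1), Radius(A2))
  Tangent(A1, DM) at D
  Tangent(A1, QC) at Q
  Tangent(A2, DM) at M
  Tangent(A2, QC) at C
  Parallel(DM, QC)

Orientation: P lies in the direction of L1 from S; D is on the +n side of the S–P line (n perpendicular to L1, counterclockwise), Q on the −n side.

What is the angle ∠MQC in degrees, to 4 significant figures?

17.66°

The slot axis is L1's direction at -13.3°, so u = (cos -13.3°, sin -13.3°) = (0.9732, -0.2300) and n = (−sin -13.3°, cos -13.3°) = (0.2300, 0.9732). S is at the origin and P lies 20.1 along u from S, so P = 20.1·u = (19.56, -4.624). Tangency of A1 to both parallel lines with radius 3.2 puts D and Q at S ± 3.2·n: D = (0.7362, 3.114), Q = (-0.7362, -3.114). Equal radii place M and C the same way about P: M = P + 3.2·n = (20.30, -1.510), C = P − 3.2·n = (18.82, -7.738). Then cos ∠MQC = QM·QC / (|QM||QC|), giving 17.66°.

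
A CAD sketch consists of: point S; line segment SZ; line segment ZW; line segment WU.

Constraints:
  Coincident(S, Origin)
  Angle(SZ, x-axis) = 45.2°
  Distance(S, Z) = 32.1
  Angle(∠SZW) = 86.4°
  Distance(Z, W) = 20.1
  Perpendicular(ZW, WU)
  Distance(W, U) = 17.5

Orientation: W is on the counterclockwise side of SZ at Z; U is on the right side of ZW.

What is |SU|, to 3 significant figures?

52.7

∠SZW = 86.4°, so ZW runs at 45.2° + (180° − 86.4°) = 139° from the x-axis; with |ZW| = 20.1, W = Z + 20.1·(cos 139°, sin 139°) = (7.50, 36.0). The perpendicularity gives WU at right angles to ZW; with |WU| = 17.5 on the right of ZW, U = W + 17.5·(0.659, 0.752) = (19.0, 49.2). Then |SU| = |U − S| = 52.7.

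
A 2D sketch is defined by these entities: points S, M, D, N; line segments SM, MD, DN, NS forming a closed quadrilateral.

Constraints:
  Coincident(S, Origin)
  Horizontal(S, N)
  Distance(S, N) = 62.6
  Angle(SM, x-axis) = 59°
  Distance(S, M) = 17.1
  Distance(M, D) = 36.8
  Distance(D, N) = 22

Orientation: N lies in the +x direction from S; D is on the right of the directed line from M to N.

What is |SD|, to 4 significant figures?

41.01

S is at the origin; SN is horizontal with |SN| = 62.6 and N in +x, so N = (62.6, 0). SM runs at 59.0° with |SM| = 17.1, so M = (8.807, 14.66). D is determined by |MD| = 36.8 and |DN| = 22.0 together: it lies at the intersection of circle(M, 36.8) and circle(N, 22.0). With |MN| = 55.75, the foot of the radical line on MN is 35.68 from M and the perpendicular offset is √(36.8² − 35.68²) = 9.005. Taking the right-of-MN solution: D = (40.87, -3.411).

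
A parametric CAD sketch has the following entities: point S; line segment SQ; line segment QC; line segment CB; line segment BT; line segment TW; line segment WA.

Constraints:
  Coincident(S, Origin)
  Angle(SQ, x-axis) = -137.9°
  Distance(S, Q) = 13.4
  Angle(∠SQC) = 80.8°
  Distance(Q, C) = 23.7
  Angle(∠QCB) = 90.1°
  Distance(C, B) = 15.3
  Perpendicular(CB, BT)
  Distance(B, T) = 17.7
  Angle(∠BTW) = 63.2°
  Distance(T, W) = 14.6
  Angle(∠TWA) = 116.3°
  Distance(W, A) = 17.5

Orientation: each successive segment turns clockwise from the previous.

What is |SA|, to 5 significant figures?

29.965

S is at the origin; SQ runs at -137.9° with length 13.4, so Q = (-9.9425, -8.9837). ∠SQC = 80.8° gives QC at 122.90° from the x-axis; with |QC| = 23.7, C = (-22.816, 10.915). ∠QCB = 90.1° gives CB at 33.000° from the x-axis; with |CB| = 15.3, B = (-9.9841, 19.248). CB ⟂ BT, so BT runs at -57.000°; with |BT| = 17.7, T = (-0.34394, 4.4038). ∠BTW = 63.2° gives TW at -173.80° from the x-axis; with |TW| = 14.6, W = (-14.859, 2.8270). ∠TWA = 116.3° gives WA at 122.50° from the x-axis; with |WA| = 17.5, A = (-24.261, 17.586). Then |SA| = |A − S| = 29.965.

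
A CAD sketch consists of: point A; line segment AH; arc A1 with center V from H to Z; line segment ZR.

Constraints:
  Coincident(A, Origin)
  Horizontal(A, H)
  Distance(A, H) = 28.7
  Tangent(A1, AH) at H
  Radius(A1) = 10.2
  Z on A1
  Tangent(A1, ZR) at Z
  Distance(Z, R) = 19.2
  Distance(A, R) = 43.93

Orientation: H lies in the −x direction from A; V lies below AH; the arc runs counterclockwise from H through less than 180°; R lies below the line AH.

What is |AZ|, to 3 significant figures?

40.6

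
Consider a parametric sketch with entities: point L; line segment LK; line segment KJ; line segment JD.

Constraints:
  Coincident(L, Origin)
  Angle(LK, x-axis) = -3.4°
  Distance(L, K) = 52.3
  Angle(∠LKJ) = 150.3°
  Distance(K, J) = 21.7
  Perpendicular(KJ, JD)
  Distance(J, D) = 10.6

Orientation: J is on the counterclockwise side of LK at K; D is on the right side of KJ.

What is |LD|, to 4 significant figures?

76.42

L is at the origin; LK runs at -3.4° with length 52.3, so K = 52.3·(cos -3.4°, sin -3.4°) = (52.21, -3.102). ∠LKJ = 150.3°, so KJ runs at -3.4° + (180° − 150.3°) = 26.30° from the x-axis; with |KJ| = 21.7, J = K + 21.7·(cos 26.30°, sin 26.30°) = (71.66, 6.513). KJ ⟂ JD; with |JD| = 10.6 on the right of KJ, D = J + 10.6·(0.4431, -0.8965) = (76.36, -2.990). Then |LD| = |D − L| = 76.42.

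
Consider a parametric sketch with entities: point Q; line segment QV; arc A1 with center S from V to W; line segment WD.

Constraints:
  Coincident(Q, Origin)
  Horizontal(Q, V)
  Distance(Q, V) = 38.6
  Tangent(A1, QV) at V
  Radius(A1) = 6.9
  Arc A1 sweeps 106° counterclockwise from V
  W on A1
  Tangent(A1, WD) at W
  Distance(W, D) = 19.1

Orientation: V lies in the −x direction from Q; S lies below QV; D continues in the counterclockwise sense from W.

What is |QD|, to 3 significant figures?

48.3

Q is at the origin; QV is horizontal with |QV| = 38.6 and V on the −x side, so V = (-38.6, 0.00). A1 meets QV tangentially, so SV is at right angles to QV, so S = V + (0, -6.9) = (-38.6, -6.90). On A1, V sits at bearing 90° from S; a 106° counterclockwise sweep puts W at bearing 196°, so W = S + 6.9·(cos 196°, sin 196°) = (-45.2, -8.80). Tangency of A1 to WD means the radius SW is perpendicular to WD, so WD runs along (−sin 196°, cos 196°); with |WD| = 19.1, D = (-40.0, -27.2). Then |QD| = |D − Q| = 48.3.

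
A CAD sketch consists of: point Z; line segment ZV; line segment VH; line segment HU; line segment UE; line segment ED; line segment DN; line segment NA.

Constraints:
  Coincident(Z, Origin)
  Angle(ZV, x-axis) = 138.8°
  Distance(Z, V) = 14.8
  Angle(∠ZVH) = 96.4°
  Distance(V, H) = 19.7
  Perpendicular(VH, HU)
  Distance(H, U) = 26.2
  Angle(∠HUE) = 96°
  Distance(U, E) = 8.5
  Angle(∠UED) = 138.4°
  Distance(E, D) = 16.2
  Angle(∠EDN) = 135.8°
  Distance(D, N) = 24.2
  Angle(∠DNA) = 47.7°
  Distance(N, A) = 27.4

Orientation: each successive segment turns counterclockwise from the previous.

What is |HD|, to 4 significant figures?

27.92

Z is at the origin; ZV runs at 138.8° with length 14.8, so V = (-11.14, 9.749). ∠ZVH = 96.4° gives VH at -137.6° from the x-axis; with |VH| = 19.7, H = (-25.68, -3.535). The perpendicularity gives HU at right angles to VH, so HU runs at -47.60°; with |HU| = 26.2, U = (-8.017, -22.88). ∠HUE = 96.0° gives UE at 36.40° from the x-axis; with |UE| = 8.5, E = (-1.175, -17.84). ∠UED = 138.4° gives ED at 78.00° from the x-axis; with |ED| = 16.2, D = (2.193, -1.993). Then |HD| = |D − H| = 27.92.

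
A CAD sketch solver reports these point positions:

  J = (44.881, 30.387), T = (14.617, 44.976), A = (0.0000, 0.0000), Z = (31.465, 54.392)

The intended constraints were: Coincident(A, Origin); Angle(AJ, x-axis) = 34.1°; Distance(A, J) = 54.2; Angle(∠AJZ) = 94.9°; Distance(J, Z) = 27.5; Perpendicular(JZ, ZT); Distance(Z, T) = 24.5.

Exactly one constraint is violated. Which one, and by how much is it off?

Distance(Z, T) = 24.5 — off by 5.20.

A = (0.00, 0.00) ✓; AJ at 34.10° ✓; |AJ| = 54.20 ✓; ∠AJZ = 94.90° ✓; |JZ| = 27.50 ✓; ∠(JZ, ZT) = 90.00° ✓; |ZT| = 19.30 ✗.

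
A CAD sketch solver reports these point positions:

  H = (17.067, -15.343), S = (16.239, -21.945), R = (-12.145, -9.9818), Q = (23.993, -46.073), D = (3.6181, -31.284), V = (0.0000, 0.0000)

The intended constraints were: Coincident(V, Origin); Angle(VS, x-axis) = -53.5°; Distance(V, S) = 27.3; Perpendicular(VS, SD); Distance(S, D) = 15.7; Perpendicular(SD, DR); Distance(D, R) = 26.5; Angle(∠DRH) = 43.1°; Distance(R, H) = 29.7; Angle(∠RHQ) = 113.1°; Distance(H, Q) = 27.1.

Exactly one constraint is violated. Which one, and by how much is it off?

Distance(H, Q) = 27.1 — off by 4.40.

V = (0.00, 0.00) ✓; VS at -53.50° ✓; |VS| = 27.30 ✓; ∠(VS, SD) = 90.00° ✓; |SD| = 15.70 ✓; ∠(SD, DR) = 90.00° ✓; |DR| = 26.50 ✓; ∠DRH = 43.10° ✓; |RH| = 29.70 ✓; ∠RHQ = 113.1° ✓; |HQ| = 31.50 ✗.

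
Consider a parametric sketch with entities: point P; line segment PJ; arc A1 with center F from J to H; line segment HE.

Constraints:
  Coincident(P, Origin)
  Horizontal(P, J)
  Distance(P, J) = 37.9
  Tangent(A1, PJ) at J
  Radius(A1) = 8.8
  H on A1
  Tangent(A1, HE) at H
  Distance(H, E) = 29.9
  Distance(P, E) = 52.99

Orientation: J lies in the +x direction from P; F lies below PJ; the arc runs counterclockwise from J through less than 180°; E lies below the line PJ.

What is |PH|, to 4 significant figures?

31.08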